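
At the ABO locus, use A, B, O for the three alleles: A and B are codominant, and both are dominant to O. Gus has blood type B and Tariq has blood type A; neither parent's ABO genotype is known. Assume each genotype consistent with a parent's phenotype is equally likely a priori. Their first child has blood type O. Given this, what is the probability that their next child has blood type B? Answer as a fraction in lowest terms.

1/4

Possible genotypes: Gus ∈ {BB, BO}; Tariq ∈ {AA, AO}.
Weight each parental genotype pair by prior × P(type-O child):
  BO × AO: posterior weight 1; P(next child type B) = 1/4.
Weighted sum = 1/4.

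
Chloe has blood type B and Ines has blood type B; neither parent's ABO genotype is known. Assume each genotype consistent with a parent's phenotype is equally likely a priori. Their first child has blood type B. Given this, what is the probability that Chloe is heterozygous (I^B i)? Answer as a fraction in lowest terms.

Possible genotypes: Chloe ∈ {I^B I^B, I^B i}; Ines ∈ {I^B I^B, I^B i}.
Weight each parental genotype pair by prior × P(type-B child):
  I^B I^B × I^B I^B: posterior weight 4/15.
  I^B I^B × I^B i: posterior weight 4/15.
  I^B i × I^B I^B: posterior weight 4/15.
  I^B i × I^B i: posterior weight 1/5.
Sum the posterior weight over pairs where Chloe is I^B i: 7/15.

7/15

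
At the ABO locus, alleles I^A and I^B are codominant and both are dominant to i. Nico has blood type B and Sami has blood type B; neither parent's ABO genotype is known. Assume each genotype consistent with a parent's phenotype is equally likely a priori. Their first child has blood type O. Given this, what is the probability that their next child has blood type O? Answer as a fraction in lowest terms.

1/4

Possible genotypes: Nico ∈ {I^B I^B, I^B i}; Sami ∈ {I^B I^B, I^B i}.
Weight each parental genotype pair by prior × P(type-O child):
  I^B i × I^B i: posterior weight 1; P(next child type O) = 1/4.
Weighted sum = 1/4.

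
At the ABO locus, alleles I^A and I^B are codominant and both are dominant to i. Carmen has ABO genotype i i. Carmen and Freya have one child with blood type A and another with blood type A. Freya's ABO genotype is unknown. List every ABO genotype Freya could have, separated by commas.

For each candidate genotype of Freya, check whether crossing it with i i can produce every observed child phenotype.
  I^A I^A → possible child types {A} ✓
  I^A I^B → possible child types {A, B} ✓
  I^A i → possible child types {O, A} ✓
  I^B I^B → possible child types {B} ✗
  I^B i → possible child types {O, B} ✗
  i i → possible child types {O} ✗

I^A I^A, I^A I^B, I^A i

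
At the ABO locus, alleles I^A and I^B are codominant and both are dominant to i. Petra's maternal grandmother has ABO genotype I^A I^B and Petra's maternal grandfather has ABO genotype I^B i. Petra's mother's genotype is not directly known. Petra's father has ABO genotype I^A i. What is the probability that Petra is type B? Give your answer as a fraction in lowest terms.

Petra's mother's ABO genotype from I^A I^B × I^B i: 1/4 I^A I^B, 1/4 I^A i, 1/4 I^B I^B, 1/4 I^B i.
Crossing each possibility with the father I^A i and summing P(type B): 1/4·1/4 + 1/4·0 + 1/4·1/2 + 1/4·1/4 = 1/4.

1/4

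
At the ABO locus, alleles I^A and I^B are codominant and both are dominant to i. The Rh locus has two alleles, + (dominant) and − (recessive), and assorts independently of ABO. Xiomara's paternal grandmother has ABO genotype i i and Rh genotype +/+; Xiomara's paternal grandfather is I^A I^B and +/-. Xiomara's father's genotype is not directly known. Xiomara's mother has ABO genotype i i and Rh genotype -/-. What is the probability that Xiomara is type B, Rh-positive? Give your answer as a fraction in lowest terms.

3/16

Xiomara's father's ABO genotype from i i × I^A I^B: 1/2 I^A i, 1/2 I^B i.
Crossing each possibility with the mother i i and summing P(type B): 1/2·0 + 1/2·1/2 = 1/4.
Similarly for Rh via the father's Rh distribution: P(Rh+) = 3/4.
Independent loci: 1/4 × 3/4 = 3/16.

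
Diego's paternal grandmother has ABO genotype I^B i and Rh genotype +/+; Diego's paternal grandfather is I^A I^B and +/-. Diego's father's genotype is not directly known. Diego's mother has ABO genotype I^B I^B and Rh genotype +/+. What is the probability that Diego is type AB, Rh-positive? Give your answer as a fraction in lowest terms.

Diego's father's ABO genotype from I^B i × I^A I^B: 1/4 I^A I^B, 1/4 I^A i, 1/4 I^B I^B, 1/4 I^B i.
Crossing each possibility with the mother I^B I^B and summing P(type AB): 1/4·1/2 + 1/4·1/2 + 1/4·0 + 1/4·0 = 1/4.
Similarly for Rh via the father's Rh distribution: P(Rh+) = 1.
Independent loci: 1/4 × 1 = 1/4.

1/4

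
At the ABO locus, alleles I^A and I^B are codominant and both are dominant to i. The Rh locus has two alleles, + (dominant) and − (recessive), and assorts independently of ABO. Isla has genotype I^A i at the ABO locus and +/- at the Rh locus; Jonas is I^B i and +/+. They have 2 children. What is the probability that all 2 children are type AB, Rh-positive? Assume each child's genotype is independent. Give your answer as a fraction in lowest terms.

1/16

ABO cross I^A i × I^B i → 1/4 O, 1/4 A, 1/4 B, 1/4 AB.
Rh cross +/- × +/+ → 1 Rh+; so P(type AB, Rh-positive) = 1/4 × 1 = 1/4 per child.
All 2 independent: (1/4)^2 = 1/16.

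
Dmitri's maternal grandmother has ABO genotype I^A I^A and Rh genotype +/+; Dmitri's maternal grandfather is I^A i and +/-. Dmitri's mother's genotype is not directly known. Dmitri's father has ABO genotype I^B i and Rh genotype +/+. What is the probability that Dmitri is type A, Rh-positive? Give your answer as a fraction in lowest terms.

3/8

Dmitri's mother's ABO genotype from I^A I^A × I^A i: 1/2 I^A I^A, 1/2 I^A i.
Crossing each possibility with the father I^B i and summing P(type A): 1/2·1/2 + 1/2·1/4 = 3/8.
Similarly for Rh via the mother's Rh distribution: P(Rh+) = 1.
Independent loci: 3/8 × 1 = 3/8.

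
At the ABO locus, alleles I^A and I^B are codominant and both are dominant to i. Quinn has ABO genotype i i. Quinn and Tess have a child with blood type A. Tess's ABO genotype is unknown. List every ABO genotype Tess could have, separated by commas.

I^A I^A, I^A I^B, I^A i

For each candidate genotype of Tess, check whether crossing it with i i can produce every observed child phenotype.
  I^A I^A → possible child types {A} ✓
  I^A I^B → possible child types {A, B} ✓
  I^A i → possible child types {O, A} ✓
  I^B I^B → possible child types {B} ✗
  I^B i → possible child types {O, B} ✗
  i i → possible child types {O} ✗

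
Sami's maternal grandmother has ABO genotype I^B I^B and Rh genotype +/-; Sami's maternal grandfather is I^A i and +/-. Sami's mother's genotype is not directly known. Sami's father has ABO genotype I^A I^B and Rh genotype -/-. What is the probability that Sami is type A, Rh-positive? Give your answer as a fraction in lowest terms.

Sami's mother's ABO genotype from I^B I^B × I^A i: 1/2 I^A I^B, 1/2 I^B i.
Crossing each possibility with the father I^A I^B and summing P(type A): 1/2·1/4 + 1/2·1/4 = 1/4.
Similarly for Rh via the mother's Rh distribution: P(Rh+) = 1/2.
Independent loci: 1/4 × 1/2 = 1/8.

1/8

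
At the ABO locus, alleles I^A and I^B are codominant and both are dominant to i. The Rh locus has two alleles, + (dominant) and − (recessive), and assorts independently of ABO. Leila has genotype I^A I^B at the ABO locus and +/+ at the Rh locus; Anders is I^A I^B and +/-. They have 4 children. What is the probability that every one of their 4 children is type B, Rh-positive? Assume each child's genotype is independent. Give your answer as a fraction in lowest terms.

1/256

ABO cross I^A I^B × I^A I^B → 1/4 A, 1/4 B, 1/2 AB.
Rh cross +/+ × +/- → 1 Rh+; so P(type B, Rh-positive) = 1/4 × 1 = 1/4 per child.
All 4 independent: (1/4)^4 = 1/256.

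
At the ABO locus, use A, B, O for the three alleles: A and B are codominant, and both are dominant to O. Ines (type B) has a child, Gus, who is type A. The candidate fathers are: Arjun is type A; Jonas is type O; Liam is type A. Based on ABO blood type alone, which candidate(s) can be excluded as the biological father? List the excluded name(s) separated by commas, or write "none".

A candidate is excluded only if no genotype consistent with his phenotype could produce a type A child with a type B mother.
Jonas (type O): no genotype consistent with that phenotype can produce a type-A child with a type-B mother.

Jonas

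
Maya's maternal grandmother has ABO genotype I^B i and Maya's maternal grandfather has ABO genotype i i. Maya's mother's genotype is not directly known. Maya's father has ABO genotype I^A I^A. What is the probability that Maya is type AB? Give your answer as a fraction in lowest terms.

Maya's mother's ABO genotype from I^B i × i i: 1/2 I^B i, 1/2 i i.
Crossing each possibility with the father I^A I^A and summing P(type AB): 1/2·1/2 + 1/2·0 = 1/4.

1/4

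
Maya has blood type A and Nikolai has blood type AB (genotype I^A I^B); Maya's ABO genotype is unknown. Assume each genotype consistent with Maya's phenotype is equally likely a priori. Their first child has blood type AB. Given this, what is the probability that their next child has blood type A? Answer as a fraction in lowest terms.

Possible genotypes: Maya ∈ {I^A I^A, I^A i}; Nikolai ∈ {I^A I^B}.
Weight each parental genotype pair by prior × P(type-AB child):
  I^A I^A × I^A I^B: posterior weight 2/3; P(next child type A) = 1/2.
  I^A i × I^A I^B: posterior weight 1/3; P(next child type A) = 1/2.
Weighted sum = 1/2.

1/2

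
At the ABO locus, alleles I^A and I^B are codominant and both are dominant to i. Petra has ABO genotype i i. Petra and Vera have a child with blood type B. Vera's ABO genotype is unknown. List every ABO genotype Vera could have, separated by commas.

I^A I^B, I^B I^B, I^B i

For each candidate genotype of Vera, check whether crossing it with i i can produce every observed child phenotype.
  I^A I^A → possible child types {A} ✗
  I^A I^B → possible child types {A, B} ✓
  I^A i → possible child types {O, A} ✗
  I^B I^B → possible child types {B} ✓
  I^B i → possible child types {O, B} ✓
  i i → possible child types {O} ✗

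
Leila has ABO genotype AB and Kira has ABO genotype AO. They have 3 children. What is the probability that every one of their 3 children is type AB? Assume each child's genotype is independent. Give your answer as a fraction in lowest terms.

1/64

ABO cross AB × AO → 1/2 A, 1/4 B, 1/4 AB.
So P(type AB) = 1/4 per child.
All 3 independent: (1/4)^3 = 1/64.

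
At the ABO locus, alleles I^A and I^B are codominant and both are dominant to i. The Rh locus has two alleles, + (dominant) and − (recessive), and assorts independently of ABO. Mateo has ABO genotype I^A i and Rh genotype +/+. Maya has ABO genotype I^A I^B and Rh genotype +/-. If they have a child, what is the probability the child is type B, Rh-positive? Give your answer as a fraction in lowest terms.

ABO cross I^A i × I^A I^B → offspring phenotypes: 1/2 A, 1/4 B, 1/4 AB.
Rh cross +/+ × +/- → 1 Rh+.
Independent loci: P(type B, Rh-positive) = 1/4 × 1 = 1/4.

1/4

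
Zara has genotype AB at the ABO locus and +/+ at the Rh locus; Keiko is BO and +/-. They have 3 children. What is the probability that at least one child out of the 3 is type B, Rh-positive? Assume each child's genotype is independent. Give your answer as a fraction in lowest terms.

ABO cross AB × BO → 1/4 A, 1/2 B, 1/4 AB.
Rh cross +/+ × +/- → 1 Rh+; so P(type B, Rh-positive) = 1/2 × 1 = 1/2 per child.
P(none) = (1/2)^3 = 1/8; P(at least one) = 1 − 1/8 = 7/8.

7/8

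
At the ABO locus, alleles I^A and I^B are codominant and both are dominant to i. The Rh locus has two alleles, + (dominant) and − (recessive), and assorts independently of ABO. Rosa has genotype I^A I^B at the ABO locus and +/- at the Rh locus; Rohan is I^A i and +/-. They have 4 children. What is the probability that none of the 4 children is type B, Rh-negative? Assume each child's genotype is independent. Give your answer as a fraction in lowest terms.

ABO cross I^A I^B × I^A i → 1/2 A, 1/4 B, 1/4 AB.
Rh cross +/- × +/- → 3/4 Rh+, 1/4 Rh-; so P(type B, Rh-negative) = 1/4 × 1/4 = 1/16 per child.
P(not type B, Rh-negative) = 15/16 for one child; (15/16)^4 = 50625/65536.

50625/65536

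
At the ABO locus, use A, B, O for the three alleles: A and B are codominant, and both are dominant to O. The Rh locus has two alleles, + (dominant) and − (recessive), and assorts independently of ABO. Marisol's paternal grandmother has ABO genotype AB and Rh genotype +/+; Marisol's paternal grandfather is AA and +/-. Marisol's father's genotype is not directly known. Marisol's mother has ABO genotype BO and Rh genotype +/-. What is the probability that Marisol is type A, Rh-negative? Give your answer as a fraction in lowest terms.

Marisol's father's ABO genotype from AB × AA: 1/2 AA, 1/2 AB.
Crossing each possibility with the mother BO and summing P(type A): 1/2·1/2 + 1/2·1/4 = 3/8.
Similarly for Rh via the father's Rh distribution: P(Rh-) = 1/8.
Independent loci: 3/8 × 1/8 = 3/64.

3/64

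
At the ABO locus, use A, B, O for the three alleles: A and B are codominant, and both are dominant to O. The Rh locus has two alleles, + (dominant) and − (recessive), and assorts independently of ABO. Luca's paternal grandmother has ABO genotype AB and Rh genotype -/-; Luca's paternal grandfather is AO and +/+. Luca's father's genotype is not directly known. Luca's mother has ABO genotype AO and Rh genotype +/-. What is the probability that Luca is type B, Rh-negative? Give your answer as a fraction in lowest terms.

Luca's father's ABO genotype from AB × AO: 1/4 AA, 1/4 AB, 1/4 AO, 1/4 BO.
Crossing each possibility with the mother AO and summing P(type B): 1/4·0 + 1/4·1/4 + 1/4·0 + 1/4·1/4 = 1/8.
Similarly for Rh via the father's Rh distribution: P(Rh-) = 1/4.
Independent loci: 1/8 × 1/4 = 1/32.

1/32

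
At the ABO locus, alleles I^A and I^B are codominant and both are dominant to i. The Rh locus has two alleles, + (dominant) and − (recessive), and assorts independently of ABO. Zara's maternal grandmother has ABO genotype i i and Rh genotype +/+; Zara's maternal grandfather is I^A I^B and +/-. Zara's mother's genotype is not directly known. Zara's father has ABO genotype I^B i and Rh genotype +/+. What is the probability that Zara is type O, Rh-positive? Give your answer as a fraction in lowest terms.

1/4

Zara's mother's ABO genotype from i i × I^A I^B: 1/2 I^A i, 1/2 I^B i.
Crossing each possibility with the father I^B i and summing P(type O): 1/2·1/4 + 1/2·1/4 = 1/4.
Similarly for Rh via the mother's Rh distribution: P(Rh+) = 1.
Independent loci: 1/4 × 1 = 1/4.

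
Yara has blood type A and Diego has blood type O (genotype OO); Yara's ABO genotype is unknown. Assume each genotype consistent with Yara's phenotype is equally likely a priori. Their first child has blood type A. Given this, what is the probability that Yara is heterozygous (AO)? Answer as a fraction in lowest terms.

Possible genotypes: Yara ∈ {AA, AO}; Diego ∈ {OO}.
Weight each parental genotype pair by prior × P(type-A child):
  AA × OO: posterior weight 2/3.
  AO × OO: posterior weight 1/3.
Sum the posterior weight over pairs where Yara is AO: 1/3.

1/3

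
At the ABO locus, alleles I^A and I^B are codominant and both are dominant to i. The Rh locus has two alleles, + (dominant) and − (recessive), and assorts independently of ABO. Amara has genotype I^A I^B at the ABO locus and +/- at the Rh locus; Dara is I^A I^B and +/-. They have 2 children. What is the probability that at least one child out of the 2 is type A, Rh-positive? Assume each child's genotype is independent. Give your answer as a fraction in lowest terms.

87/256

ABO cross I^A I^B × I^A I^B → 1/4 A, 1/4 B, 1/2 AB.
Rh cross +/- × +/- → 3/4 Rh+, 1/4 Rh-; so P(type A, Rh-positive) = 1/4 × 3/4 = 3/16 per child.
P(none) = (13/16)^2 = 169/256; P(at least one) = 1 − 169/256 = 87/256.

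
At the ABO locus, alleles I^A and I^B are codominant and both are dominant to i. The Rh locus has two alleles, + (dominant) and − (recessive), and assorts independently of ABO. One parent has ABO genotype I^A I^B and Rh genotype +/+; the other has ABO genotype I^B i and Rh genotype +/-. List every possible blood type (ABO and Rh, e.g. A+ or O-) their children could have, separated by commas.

A+, B+, AB+

Gametes from I^A I^B × I^B i give offspring ABO genotypes I^A I^B, I^A i, I^B I^B, I^B i, i.e. phenotypes A, B, AB.
Rh cross +/+ × +/- → phenotypes Rh+.
Combining independently: A+, B+, AB+.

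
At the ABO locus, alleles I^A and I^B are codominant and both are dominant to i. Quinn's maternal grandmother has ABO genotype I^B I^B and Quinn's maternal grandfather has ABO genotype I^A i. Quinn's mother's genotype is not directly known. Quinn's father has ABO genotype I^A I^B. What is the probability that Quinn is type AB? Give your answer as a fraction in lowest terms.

Quinn's mother's ABO genotype from I^B I^B × I^A i: 1/2 I^A I^B, 1/2 I^B i.
Crossing each possibility with the father I^A I^B and summing P(type AB): 1/2·1/2 + 1/2·1/4 = 3/8.

3/8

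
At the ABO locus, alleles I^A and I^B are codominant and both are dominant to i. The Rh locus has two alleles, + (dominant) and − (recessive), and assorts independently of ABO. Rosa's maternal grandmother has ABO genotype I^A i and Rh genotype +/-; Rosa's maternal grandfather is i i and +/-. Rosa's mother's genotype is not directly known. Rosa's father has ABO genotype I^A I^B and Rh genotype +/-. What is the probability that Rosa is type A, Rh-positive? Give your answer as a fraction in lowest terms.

3/8

Rosa's mother's ABO genotype from I^A i × i i: 1/2 I^A i, 1/2 i i.
Crossing each possibility with the father I^A I^B and summing P(type A): 1/2·1/2 + 1/2·1/2 = 1/2.
Similarly for Rh via the mother's Rh distribution: P(Rh+) = 3/4.
Independent loci: 1/2 × 3/4 = 3/8.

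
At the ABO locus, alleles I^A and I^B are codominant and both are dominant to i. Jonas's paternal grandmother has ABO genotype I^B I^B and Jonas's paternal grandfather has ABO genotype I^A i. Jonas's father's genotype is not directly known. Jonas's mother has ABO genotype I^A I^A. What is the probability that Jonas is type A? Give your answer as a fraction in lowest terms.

Jonas's father's ABO genotype from I^B I^B × I^A i: 1/2 I^A I^B, 1/2 I^B i.
Crossing each possibility with the mother I^A I^A and summing P(type A): 1/2·1/2 + 1/2·1/2 = 1/2.

1/2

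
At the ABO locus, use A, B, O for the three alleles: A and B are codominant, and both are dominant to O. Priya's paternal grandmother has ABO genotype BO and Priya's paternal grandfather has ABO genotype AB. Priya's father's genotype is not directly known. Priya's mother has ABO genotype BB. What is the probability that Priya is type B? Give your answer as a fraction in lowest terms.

Priya's father's ABO genotype from BO × AB: 1/4 AB, 1/4 AO, 1/4 BB, 1/4 BO.
Crossing each possibility with the mother BB and summing P(type B): 1/4·1/2 + 1/4·1/2 + 1/4·1 + 1/4·1 = 3/4.

3/4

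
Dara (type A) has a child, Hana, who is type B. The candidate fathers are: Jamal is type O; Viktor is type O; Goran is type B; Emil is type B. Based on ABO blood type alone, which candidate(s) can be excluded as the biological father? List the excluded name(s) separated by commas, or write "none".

Jamal, Viktor

A candidate is excluded only if no genotype consistent with his phenotype could produce a type B child with a type A mother.
Jamal (type O): no genotype consistent with that phenotype can produce a type-B child with a type-A mother.
Viktor (type O): no genotype consistent with that phenotype can produce a type-B child with a type-A mother.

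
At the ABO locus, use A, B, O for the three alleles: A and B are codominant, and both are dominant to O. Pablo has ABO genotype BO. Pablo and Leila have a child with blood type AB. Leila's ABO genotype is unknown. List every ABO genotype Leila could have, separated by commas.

For each candidate genotype of Leila, check whether crossing it with BO can produce every observed child phenotype.
  AA → possible child types {A, AB} ✓
  AB → possible child types {A, B, AB} ✓
  AO → possible child types {O, A, B, AB} ✓
  BB → possible child types {B} ✗
  BO → possible child types {O, B} ✗
  OO → possible child types {O, B} ✗

AA, AB, AO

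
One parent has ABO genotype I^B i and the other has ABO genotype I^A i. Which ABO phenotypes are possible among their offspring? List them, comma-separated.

Gametes from I^B i × I^A i give offspring ABO genotypes I^A I^B, I^A i, I^B i, i i, i.e. phenotypes O, A, B, AB.

O, A, B, AB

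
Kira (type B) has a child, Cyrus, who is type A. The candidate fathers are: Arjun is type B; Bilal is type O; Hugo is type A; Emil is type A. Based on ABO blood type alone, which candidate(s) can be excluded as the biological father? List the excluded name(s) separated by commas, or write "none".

A candidate is excluded only if no genotype consistent with his phenotype could produce a type A child with a type B mother.
Arjun (type B): no genotype consistent with that phenotype can produce a type-A child with a type-B mother.
Bilal (type O): no genotype consistent with that phenotype can produce a type-A child with a type-B mother.

Arjun, Bilal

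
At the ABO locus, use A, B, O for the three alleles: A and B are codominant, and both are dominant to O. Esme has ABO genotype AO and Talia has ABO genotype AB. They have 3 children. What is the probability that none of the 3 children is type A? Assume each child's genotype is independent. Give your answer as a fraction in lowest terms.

1/8

ABO cross AO × AB → 1/2 A, 1/4 B, 1/4 AB.
So P(type A) = 1/2 per child.
P(not type A) = 1/2 for one child; (1/2)^3 = 1/8.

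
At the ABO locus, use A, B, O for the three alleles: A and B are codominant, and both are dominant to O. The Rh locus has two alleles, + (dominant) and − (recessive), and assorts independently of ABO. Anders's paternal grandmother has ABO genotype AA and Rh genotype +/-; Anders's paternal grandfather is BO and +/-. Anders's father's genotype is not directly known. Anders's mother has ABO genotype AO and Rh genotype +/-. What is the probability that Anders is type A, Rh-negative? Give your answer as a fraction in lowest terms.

5/32

Anders's father's ABO genotype from AA × BO: 1/2 AB, 1/2 AO.
Crossing each possibility with the mother AO and summing P(type A): 1/2·1/2 + 1/2·3/4 = 5/8.
Similarly for Rh via the father's Rh distribution: P(Rh-) = 1/4.
Independent loci: 5/8 × 1/4 = 5/32.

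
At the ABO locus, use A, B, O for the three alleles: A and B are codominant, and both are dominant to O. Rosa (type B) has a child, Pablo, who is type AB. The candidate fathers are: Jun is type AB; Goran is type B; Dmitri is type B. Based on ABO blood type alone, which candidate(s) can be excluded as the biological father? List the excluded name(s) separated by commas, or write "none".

A candidate is excluded only if no genotype consistent with his phenotype could produce a type AB child with a type B mother.
Goran (type B): no genotype consistent with that phenotype can produce a type-AB child with a type-B mother.
Dmitri (type B): no genotype consistent with that phenotype can produce a type-AB child with a type-B mother.

Goran, Dmitri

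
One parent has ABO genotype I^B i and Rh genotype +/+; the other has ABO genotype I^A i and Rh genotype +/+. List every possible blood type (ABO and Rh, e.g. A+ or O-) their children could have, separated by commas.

Gametes from I^B i × I^A i give offspring ABO genotypes I^A I^B, I^A i, I^B i, i i, i.e. phenotypes O, A, B, AB.
Rh cross +/+ × +/+ → phenotypes Rh+.
Combining independently: O+, A+, B+, AB+.

O+, A+, B+, AB+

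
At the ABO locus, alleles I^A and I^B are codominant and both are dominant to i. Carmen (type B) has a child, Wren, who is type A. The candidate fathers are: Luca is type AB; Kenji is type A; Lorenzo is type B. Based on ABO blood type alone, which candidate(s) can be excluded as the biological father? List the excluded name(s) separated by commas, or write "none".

A candidate is excluded only if no genotype consistent with his phenotype could produce a type A child with a type B mother.
Lorenzo (type B): no genotype consistent with that phenotype can produce a type-A child with a type-B mother.

Lorenzo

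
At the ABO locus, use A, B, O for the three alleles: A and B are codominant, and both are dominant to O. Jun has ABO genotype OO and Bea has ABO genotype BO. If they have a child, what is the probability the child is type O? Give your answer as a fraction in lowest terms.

1/2

ABO cross OO × BO → offspring phenotypes: 1/2 O, 1/2 B.
So P(type O) = 1/2.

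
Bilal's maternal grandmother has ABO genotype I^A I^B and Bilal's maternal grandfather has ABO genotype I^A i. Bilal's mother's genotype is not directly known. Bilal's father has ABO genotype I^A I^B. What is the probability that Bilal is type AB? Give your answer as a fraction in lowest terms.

3/8

Bilal's mother's ABO genotype from I^A I^B × I^A i: 1/4 I^A I^A, 1/4 I^A I^B, 1/4 I^A i, 1/4 I^B i.
Crossing each possibility with the father I^A I^B and summing P(type AB): 1/4·1/2 + 1/4·1/2 + 1/4·1/4 + 1/4·1/4 = 3/8.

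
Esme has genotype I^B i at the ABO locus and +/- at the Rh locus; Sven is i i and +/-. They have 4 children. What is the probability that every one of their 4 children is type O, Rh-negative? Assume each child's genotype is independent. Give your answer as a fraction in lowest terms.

ABO cross I^B i × i i → 1/2 O, 1/2 B.
Rh cross +/- × +/- → 3/4 Rh+, 1/4 Rh-; so P(type O, Rh-negative) = 1/2 × 1/4 = 1/8 per child.
All 4 independent: (1/8)^4 = 1/4096.

1/4096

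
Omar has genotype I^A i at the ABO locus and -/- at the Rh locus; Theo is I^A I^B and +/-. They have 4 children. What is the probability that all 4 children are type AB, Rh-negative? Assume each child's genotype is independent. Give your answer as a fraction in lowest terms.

1/4096

ABO cross I^A i × I^A I^B → 1/2 A, 1/4 B, 1/4 AB.
Rh cross -/- × +/- → 1/2 Rh+, 1/2 Rh-; so P(type AB, Rh-negative) = 1/4 × 1/2 = 1/8 per child.
All 4 independent: (1/8)^4 = 1/4096.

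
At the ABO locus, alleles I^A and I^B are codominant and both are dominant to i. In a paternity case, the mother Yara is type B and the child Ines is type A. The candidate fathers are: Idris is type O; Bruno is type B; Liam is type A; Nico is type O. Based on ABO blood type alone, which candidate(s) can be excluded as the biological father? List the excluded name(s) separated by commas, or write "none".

Idris, Bruno, Nico

A candidate is excluded only if no genotype consistent with his phenotype could produce a type A child with a type B mother.
Idris (type O): no genotype consistent with that phenotype can produce a type-A child with a type-B mother.
Bruno (type B): no genotype consistent with that phenotype can produce a type-A child with a type-B mother.
Nico (type O): no genotype consistent with that phenotype can produce a type-A child with a type-B mother.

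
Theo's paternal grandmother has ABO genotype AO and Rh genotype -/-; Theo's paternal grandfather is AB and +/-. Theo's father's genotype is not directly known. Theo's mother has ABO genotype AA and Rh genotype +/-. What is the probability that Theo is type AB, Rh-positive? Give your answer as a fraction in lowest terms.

Theo's father's ABO genotype from AO × AB: 1/4 AA, 1/4 AB, 1/4 AO, 1/4 BO.
Crossing each possibility with the mother AA and summing P(type AB): 1/4·0 + 1/4·1/2 + 1/4·0 + 1/4·1/2 = 1/4.
Similarly for Rh via the father's Rh distribution: P(Rh+) = 5/8.
Independent loci: 1/4 × 5/8 = 5/32.

5/32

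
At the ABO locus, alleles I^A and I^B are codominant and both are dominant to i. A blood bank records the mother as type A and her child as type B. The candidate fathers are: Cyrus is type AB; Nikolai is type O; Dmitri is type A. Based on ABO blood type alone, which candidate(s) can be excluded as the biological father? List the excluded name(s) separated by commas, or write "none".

Nikolai, Dmitri

A candidate is excluded only if no genotype consistent with his phenotype could produce a type B child with a type A mother.
Nikolai (type O): no genotype consistent with that phenotype can produce a type-B child with a type-A mother.
Dmitri (type A): no genotype consistent with that phenotype can produce a type-B child with a type-A mother.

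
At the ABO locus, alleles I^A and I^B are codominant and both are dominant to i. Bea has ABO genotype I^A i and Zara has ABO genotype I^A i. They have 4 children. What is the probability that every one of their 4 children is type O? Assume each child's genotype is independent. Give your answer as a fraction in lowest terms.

ABO cross I^A i × I^A i → 1/4 O, 3/4 A.
So P(type O) = 1/4 per child.
All 4 independent: (1/4)^4 = 1/256.

1/256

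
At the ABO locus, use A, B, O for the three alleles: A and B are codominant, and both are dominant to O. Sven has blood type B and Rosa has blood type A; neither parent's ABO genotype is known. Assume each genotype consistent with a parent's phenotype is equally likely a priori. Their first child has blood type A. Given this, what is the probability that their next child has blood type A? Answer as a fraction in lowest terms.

Possible genotypes: Sven ∈ {BB, BO}; Rosa ∈ {AA, AO}.
Weight each parental genotype pair by prior × P(type-A child):
  BO × AA: posterior weight 2/3; P(next child type A) = 1/2.
  BO × AO: posterior weight 1/3; P(next child type A) = 1/4.
Weighted sum = 5/12.

5/12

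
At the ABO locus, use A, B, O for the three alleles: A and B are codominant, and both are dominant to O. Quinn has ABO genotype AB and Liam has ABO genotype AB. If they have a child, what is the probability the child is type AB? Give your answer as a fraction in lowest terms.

1/2

ABO cross AB × AB → offspring phenotypes: 1/4 A, 1/4 B, 1/2 AB.
So P(type AB) = 1/2.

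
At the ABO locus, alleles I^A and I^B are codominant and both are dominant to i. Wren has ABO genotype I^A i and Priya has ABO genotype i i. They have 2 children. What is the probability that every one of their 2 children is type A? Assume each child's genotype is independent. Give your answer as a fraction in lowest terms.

1/4

ABO cross I^A i × i i → 1/2 O, 1/2 A.
So P(type A) = 1/2 per child.
All 2 independent: (1/2)^2 = 1/4.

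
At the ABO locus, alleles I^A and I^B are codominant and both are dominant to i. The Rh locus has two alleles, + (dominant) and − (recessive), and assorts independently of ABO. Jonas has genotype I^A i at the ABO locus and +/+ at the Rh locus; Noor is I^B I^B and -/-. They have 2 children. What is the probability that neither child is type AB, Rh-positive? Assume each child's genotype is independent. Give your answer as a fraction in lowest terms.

1/4

ABO cross I^A i × I^B I^B → 1/2 B, 1/2 AB.
Rh cross +/+ × -/- → 1 Rh+; so P(type AB, Rh-positive) = 1/2 × 1 = 1/2 per child.
P(not type AB, Rh-positive) = 1/2 for one child; (1/2)^2 = 1/4.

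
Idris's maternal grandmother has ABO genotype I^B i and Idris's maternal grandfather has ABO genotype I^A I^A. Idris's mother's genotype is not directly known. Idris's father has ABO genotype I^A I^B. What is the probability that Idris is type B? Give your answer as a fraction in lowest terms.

1/4

Idris's mother's ABO genotype from I^B i × I^A I^A: 1/2 I^A I^B, 1/2 I^A i.
Crossing each possibility with the father I^A I^B and summing P(type B): 1/2·1/4 + 1/2·1/4 = 1/4.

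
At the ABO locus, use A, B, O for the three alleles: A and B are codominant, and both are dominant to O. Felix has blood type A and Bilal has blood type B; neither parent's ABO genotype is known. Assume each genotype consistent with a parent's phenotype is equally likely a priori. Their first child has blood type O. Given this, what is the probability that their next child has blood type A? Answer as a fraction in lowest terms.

Possible genotypes: Felix ∈ {AA, AO}; Bilal ∈ {BB, BO}.
Weight each parental genotype pair by prior × P(type-O child):
  AO × BO: posterior weight 1; P(next child type A) = 1/4.
Weighted sum = 1/4.

1/4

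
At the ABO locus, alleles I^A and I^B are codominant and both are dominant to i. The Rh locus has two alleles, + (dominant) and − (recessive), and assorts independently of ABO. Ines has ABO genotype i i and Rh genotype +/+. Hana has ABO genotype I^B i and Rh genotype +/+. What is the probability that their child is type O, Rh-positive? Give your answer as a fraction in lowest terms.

1/2

ABO cross i i × I^B i → offspring phenotypes: 1/2 O, 1/2 B.
Rh cross +/+ × +/+ → 1 Rh+.
Independent loci: P(type O, Rh-positive) = 1/2 × 1 = 1/2.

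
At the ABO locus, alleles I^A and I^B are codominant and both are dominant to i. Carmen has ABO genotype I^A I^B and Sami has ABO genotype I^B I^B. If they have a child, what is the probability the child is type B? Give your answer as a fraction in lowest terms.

ABO cross I^A I^B × I^B I^B → offspring phenotypes: 1/2 B, 1/2 AB.
So P(type B) = 1/2.

1/2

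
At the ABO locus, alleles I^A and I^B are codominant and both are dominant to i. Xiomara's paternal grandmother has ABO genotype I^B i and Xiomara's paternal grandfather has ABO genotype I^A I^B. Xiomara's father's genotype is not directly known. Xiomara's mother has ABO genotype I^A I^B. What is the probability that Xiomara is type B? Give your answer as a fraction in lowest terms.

Xiomara's father's ABO genotype from I^B i × I^A I^B: 1/4 I^A I^B, 1/4 I^A i, 1/4 I^B I^B, 1/4 I^B i.
Crossing each possibility with the mother I^A I^B and summing P(type B): 1/4·1/4 + 1/4·1/4 + 1/4·1/2 + 1/4·1/2 = 3/8.

3/8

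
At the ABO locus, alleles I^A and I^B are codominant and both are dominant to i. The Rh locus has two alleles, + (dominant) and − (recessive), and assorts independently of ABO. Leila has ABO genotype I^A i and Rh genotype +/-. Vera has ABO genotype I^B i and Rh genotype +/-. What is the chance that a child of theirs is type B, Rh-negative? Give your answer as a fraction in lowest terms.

ABO cross I^A i × I^B i → offspring phenotypes: 1/4 O, 1/4 A, 1/4 B, 1/4 AB.
Rh cross +/- × +/- → 3/4 Rh+, 1/4 Rh-.
Independent loci: P(type B, Rh-negative) = 1/4 × 1/4 = 1/16.

1/16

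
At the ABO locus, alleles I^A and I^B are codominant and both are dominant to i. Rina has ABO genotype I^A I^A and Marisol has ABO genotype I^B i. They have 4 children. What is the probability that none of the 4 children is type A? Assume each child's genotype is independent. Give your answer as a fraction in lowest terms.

1/16

ABO cross I^A I^A × I^B i → 1/2 A, 1/2 AB.
So P(type A) = 1/2 per child.
P(not type A) = 1/2 for one child; (1/2)^4 = 1/16.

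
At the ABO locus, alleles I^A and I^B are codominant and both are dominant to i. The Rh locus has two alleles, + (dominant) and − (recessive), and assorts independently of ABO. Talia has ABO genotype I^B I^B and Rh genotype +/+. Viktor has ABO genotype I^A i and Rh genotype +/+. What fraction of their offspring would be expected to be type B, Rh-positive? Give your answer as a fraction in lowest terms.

1/2

ABO cross I^B I^B × I^A i → offspring phenotypes: 1/2 B, 1/2 AB.
Rh cross +/+ × +/+ → 1 Rh+.
Independent loci: P(type B, Rh-positive) = 1/2 × 1 = 1/2.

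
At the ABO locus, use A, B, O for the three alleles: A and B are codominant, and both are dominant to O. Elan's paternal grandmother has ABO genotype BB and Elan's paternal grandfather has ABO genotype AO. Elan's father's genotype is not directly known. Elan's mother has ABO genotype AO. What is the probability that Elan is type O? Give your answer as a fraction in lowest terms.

Elan's father's ABO genotype from BB × AO: 1/2 AB, 1/2 BO.
Crossing each possibility with the mother AO and summing P(type O): 1/2·0 + 1/2·1/4 = 1/8.

1/8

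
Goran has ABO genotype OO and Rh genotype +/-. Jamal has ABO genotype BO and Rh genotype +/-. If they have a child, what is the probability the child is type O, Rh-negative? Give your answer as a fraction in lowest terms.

1/8

ABO cross OO × BO → offspring phenotypes: 1/2 O, 1/2 B.
Rh cross +/- × +/- → 3/4 Rh+, 1/4 Rh-.
Independent loci: P(type O, Rh-negative) = 1/2 × 1/4 = 1/8.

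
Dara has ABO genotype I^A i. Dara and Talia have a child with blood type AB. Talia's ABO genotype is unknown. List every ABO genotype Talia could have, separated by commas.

I^A I^B, I^B I^B, I^B i

For each candidate genotype of Talia, check whether crossing it with I^A i can produce every observed child phenotype.
  I^A I^A → possible child types {A} ✗
  I^A I^B → possible child types {A, B, AB} ✓
  I^A i → possible child types {O, A} ✗
  I^B I^B → possible child types {B, AB} ✓
  I^B i → possible child types {O, A, B, AB} ✓
  i i → possible child types {O, A} ✗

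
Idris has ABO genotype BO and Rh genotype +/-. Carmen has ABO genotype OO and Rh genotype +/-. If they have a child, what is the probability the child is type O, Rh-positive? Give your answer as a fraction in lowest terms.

ABO cross BO × OO → offspring phenotypes: 1/2 O, 1/2 B.
Rh cross +/- × +/- → 3/4 Rh+, 1/4 Rh-.
Independent loci: P(type O, Rh-positive) = 1/2 × 3/4 = 3/8.

3/8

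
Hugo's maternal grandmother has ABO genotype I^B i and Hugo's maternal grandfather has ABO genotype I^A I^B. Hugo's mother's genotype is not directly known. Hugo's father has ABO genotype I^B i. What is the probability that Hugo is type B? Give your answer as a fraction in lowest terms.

Hugo's mother's ABO genotype from I^B i × I^A I^B: 1/4 I^A I^B, 1/4 I^A i, 1/4 I^B I^B, 1/4 I^B i.
Crossing each possibility with the father I^B i and summing P(type B): 1/4·1/2 + 1/4·1/4 + 1/4·1 + 1/4·3/4 = 5/8.

5/8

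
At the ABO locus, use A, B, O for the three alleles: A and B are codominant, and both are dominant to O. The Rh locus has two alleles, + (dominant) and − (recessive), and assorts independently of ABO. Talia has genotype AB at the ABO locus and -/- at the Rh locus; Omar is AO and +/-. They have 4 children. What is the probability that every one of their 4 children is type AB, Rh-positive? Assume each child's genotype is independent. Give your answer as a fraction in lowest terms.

ABO cross AB × AO → 1/2 A, 1/4 B, 1/4 AB.
Rh cross -/- × +/- → 1/2 Rh+, 1/2 Rh-; so P(type AB, Rh-positive) = 1/4 × 1/2 = 1/8 per child.
All 4 independent: (1/8)^4 = 1/4096.

1/4096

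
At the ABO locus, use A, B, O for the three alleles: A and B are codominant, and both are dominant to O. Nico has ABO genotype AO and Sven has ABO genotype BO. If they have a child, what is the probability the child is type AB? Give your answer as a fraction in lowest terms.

1/4

ABO cross AO × BO → offspring phenotypes: 1/4 O, 1/4 A, 1/4 B, 1/4 AB.
So P(type AB) = 1/4.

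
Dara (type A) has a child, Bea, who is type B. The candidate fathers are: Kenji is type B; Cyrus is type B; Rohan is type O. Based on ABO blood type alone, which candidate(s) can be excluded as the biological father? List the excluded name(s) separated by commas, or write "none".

A candidate is excluded only if no genotype consistent with his phenotype could produce a type B child with a type A mother.
Rohan (type O): no genotype consistent with that phenotype can produce a type-B child with a type-A mother.

Rohan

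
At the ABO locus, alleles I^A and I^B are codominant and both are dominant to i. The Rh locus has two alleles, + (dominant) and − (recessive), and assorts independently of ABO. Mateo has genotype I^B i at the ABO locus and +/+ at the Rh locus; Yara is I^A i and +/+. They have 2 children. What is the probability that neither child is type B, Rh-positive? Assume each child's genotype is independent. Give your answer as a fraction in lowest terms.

ABO cross I^B i × I^A i → 1/4 O, 1/4 A, 1/4 B, 1/4 AB.
Rh cross +/+ × +/+ → 1 Rh+; so P(type B, Rh-positive) = 1/4 × 1 = 1/4 per child.
P(not type B, Rh-positive) = 3/4 for one child; (3/4)^2 = 9/16.

9/16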